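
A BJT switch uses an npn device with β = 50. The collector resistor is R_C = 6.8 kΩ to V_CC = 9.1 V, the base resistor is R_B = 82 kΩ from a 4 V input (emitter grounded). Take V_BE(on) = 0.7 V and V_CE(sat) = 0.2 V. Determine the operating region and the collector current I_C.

Assume active: I_B = (4 − 0.7)/82 = 0.0402 mA, giving I_C = β·I_B = 2.01 mA.
But then V_CE = 9.1 − 2.01×6.8 = -4.58 V < V_CE(sat) = 0.2 V — impossible in the active region.
So the transistor is saturated. With V_CE = 0.2 V, I_C = (V_CC − 0.2)/R_C = 8.9/6.8 = 1.31 mA.
Check: β·I_B = 2.01 mA > I_C = 1.31 mA, confirming saturation.

saturation; I_C ≈ 1.3 mA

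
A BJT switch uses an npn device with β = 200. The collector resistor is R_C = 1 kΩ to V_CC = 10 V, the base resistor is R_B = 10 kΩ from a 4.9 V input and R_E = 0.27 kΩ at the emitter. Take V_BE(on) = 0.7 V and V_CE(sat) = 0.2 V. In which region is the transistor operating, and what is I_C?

Assume active: I_B = (4.9 − 0.7)/(10 + 201×0.27) = 0.0653 mA, I_C = β·I_B = 13.1 mA.
Then V_CE = 10 − 13.1×1 − 13.1×0.27 = -6.62 V < 0.2 V — the active assumption fails.
Re-solve with V_CE = 0.2 V. KCL at the emitter: V_E/R_E = (V_BB−0.7−V_E)/R_B + (V_CC−0.2−V_E)/R_C, giving V_E = 2.13 V.
I_C = (V_CC − 0.2 − V_E)/R_C = (9.8 − 2.13)/1 = 7.67 mA.
Check: I_B = (4.2 − 2.13)/10 = 0.207 mA, and β·I_B = 41.4 mA > I_C, confirming saturation.

saturation; I_C ≈ 7.7 mA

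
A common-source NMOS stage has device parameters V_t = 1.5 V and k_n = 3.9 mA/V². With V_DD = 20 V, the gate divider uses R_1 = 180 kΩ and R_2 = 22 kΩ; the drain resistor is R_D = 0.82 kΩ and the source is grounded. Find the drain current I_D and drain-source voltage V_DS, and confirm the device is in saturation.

I_D ≈ 0.9 mA, V_DS ≈ 19 V

V_G = V_DD·R_2/(R_1+R_2) = 20×22/202 = 2.18 V. With the source grounded, V_GS = V_G = 2.18 V.
Assume saturation: I_D = (k_n/2)(V_GS − V_t)² = (3.9/2)×(2.18 − 1.5)² = 1.95×0.678² = 0.897 mA.
V_DS = V_DD − I_D·R_D = 20 − 0.897×0.82 = 19.3 V.
Saturation requires V_DS ≥ V_GS − V_t = 0.678 V; 19.3 ≥ 0.678 ✓.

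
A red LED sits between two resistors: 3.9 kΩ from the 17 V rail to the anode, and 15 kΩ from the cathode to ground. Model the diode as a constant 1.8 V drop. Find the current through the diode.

I ≈ 0.8 mA

The two resistors are in series with the diode, so KVL gives 17 = I·3.9 + 1.8 + I·15.
I = (17 − 1.8) / (3.9 + 15) kΩ = 15.2 / 18.9 = 0.804 mA.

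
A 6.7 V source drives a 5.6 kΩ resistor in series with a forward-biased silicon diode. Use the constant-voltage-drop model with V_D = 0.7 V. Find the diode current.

KVL around the loop: 6.7 = V_D + I·R = 0.7 + I × 5.6 kΩ.
So I = (6.7 − 0.7) / 5.6 kΩ = 6 / 5.6 = 1.07 mA.

I ≈ 1.1 mA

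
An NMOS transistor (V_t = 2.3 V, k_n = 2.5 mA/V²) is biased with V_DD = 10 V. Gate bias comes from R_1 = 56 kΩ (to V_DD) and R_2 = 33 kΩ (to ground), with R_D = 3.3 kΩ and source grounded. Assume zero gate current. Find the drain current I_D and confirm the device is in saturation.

I_D ≈ 2.5 mA

V_G = V_DD·R_2/(R_1+R_2) = 10×33/89 = 3.71 V. With the source grounded, V_GS = V_G = 3.71 V.
Assume saturation: I_D = (k_n/2)(V_GS − V_t)² = (2.5/2)×(3.71 − 2.3)² = 1.25×1.41² = 2.48 mA.
V_DS = V_DD − I_D·R_D = 10 − 2.48×3.3 = 1.82 V.
Saturation requires V_DS ≥ V_GS − V_t = 1.41 V; 1.82 ≥ 1.41 ✓.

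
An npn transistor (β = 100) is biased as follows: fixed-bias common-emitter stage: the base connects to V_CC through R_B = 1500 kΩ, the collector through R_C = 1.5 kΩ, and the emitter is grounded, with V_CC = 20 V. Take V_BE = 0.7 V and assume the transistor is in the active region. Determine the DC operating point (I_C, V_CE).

Base loop: V_CC = I_B·R_B + V_BE, so I_B = (20 − 0.7)/1500 kΩ = 0.0129 mA.
In the active region I_C = β·I_B = 100 × 0.0129 = 1.29 mA.
Collector loop: V_CE = V_CC − I_C·R_C = 20 − 1.29×1.5 = 18.1 V.
Since V_CE = 18.1 V > V_CE(sat) ≈ 0.2 V, the transistor is in the active region as assumed.

I_C ≈ 1.3 mA, V_CE ≈ 18 V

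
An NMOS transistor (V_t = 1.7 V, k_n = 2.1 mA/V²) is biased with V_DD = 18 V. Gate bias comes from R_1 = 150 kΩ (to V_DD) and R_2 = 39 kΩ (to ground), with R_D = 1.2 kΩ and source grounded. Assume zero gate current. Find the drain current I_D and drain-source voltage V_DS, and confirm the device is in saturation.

V_G = V_DD·R_2/(R_1+R_2) = 18×39/189 = 3.71 V. With the source grounded, V_GS = V_G = 3.71 V.
Assume saturation: I_D = (k_n/2)(V_GS − V_t)² = (2.1/2)×(3.71 − 1.7)² = 1.05×2.01² = 4.26 mA.
V_DS = V_DD − I_D·R_D = 18 − 4.26×1.2 = 12.9 V.
Saturation requires V_DS ≥ V_GS − V_t = 2.01 V; 12.9 ≥ 2.01 ✓.

I_D ≈ 4.3 mA, V_DS ≈ 13 V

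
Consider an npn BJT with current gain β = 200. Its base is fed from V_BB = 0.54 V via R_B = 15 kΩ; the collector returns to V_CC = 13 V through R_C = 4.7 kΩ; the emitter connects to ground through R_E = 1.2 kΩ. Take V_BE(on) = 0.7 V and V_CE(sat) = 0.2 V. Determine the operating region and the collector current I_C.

cutoff; I_C ≈ 0

V_BB = 0.54 V ≤ V_BE(on) = 0.7 V, so the base-emitter junction is not forward biased.
The transistor is in cutoff: I_B = I_C = 0.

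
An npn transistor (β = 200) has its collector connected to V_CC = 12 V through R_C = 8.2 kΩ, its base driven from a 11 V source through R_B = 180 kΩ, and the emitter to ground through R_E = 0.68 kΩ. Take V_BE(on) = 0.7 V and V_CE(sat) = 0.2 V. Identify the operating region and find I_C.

Assume active: I_B = (11 − 0.7)/(180 + 201×0.68) = 0.0325 mA, I_C = β·I_B = 6.5 mA.
Then V_CE = 12 − 6.5×8.2 − 6.54×0.68 = -45.8 V < 0.2 V — the active assumption fails.
Re-solve with V_CE = 0.2 V. KCL at the emitter: V_E/R_E = (V_BB−0.7−V_E)/R_B + (V_CC−0.2−V_E)/R_C, giving V_E = 0.936 V.
I_C = (V_CC − 0.2 − V_E)/R_C = (11.8 − 0.936)/8.2 = 1.32 mA.
Check: I_B = (10.3 − 0.936)/180 = 0.052 mA, and β·I_B = 10.4 mA > I_C, confirming saturation.

saturation; I_C ≈ 1.3 mA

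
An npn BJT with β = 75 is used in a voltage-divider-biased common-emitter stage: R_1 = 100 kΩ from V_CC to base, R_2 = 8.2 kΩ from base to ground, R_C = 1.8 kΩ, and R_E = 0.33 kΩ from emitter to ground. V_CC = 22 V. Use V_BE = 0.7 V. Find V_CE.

V_CE ≈ 17 V

Thevenize the base divider: V_Th = V_CC·R_2/(R_1+R_2) = 22×8.2/108 = 1.67 V, R_Th = R_1‖R_2 = 7.58 kΩ.
Base-emitter loop: V_Th = I_B·R_Th + V_BE + (β+1)I_B·R_E, so I_B = (1.67 − 0.7) / (7.58 + 76×0.33) = 0.0296 mA.
I_C = β·I_B = 75×0.0296 = 2.22 mA, and I_E = (β+1)I_B = 2.25 mA.
V_CE = V_CC − I_C·R_C − I_E·R_E = 22 − 2.22×1.8 − 2.25×0.33 = 17.3 V.
V_CE = 17.3 V > 0.2 V confirms active-region operation.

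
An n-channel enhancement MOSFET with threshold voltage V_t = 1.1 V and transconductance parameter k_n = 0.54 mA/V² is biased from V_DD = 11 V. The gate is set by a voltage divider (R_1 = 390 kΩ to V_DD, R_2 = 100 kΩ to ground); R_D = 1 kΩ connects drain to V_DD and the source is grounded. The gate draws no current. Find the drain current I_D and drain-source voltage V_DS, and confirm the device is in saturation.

V_G = V_DD·R_2/(R_1+R_2) = 11×100/490 = 2.24 V. With the source grounded, V_GS = V_G = 2.24 V.
Assume saturation: I_D = (k_n/2)(V_GS − V_t)² = (0.54/2)×(2.24 − 1.1)² = 0.27×1.14² = 0.354 mA.
V_DS = V_DD − I_D·R_D = 11 − 0.354×1 = 10.6 V.
Saturation requires V_DS ≥ V_GS − V_t = 1.14 V; 10.6 ≥ 1.14 ✓.

I_D ≈ 0.35 mA, V_DS ≈ 11 V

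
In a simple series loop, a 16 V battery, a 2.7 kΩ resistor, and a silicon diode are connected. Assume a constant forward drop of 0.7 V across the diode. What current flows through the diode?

I ≈ 5.7 mA

KVL around the loop: 16 = V_D + I·R = 0.7 + I × 2.7 kΩ.
So I = (16 − 0.7) / 2.7 kΩ = 15.3 / 2.7 = 5.67 mA.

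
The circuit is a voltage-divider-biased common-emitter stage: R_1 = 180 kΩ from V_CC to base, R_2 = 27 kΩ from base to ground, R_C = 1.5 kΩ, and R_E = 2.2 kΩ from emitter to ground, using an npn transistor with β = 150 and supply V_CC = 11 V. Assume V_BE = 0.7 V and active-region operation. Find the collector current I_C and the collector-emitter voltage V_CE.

Thevenize the base divider: V_Th = V_CC·R_2/(R_1+R_2) = 11×27/207 = 1.43 V, R_Th = R_1‖R_2 = 23.5 kΩ.
Base-emitter loop: V_Th = I_B·R_Th + V_BE + (β+1)I_B·R_E, so I_B = (1.43 − 0.7) / (23.5 + 151×2.2) = 0.00207 mA.
I_C = β·I_B = 150×0.00207 = 0.31 mA, and I_E = (β+1)I_B = 0.312 mA.
V_CE = V_CC − I_C·R_C − I_E·R_E = 11 − 0.31×1.5 − 0.312×2.2 = 9.85 V.
V_CE = 9.85 V > 0.2 V confirms active-region operation.

I_C ≈ 0.31 mA, V_CE ≈ 9.8 V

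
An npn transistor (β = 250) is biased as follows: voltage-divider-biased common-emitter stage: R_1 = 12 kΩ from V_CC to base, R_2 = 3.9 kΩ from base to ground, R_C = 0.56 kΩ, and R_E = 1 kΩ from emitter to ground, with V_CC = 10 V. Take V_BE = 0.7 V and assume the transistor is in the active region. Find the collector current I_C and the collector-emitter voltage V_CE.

Thevenize the base divider: V_Th = V_CC·R_2/(R_1+R_2) = 10×3.9/15.9 = 2.45 V, R_Th = R_1‖R_2 = 2.94 kΩ.
Base-emitter loop: V_Th = I_B·R_Th + V_BE + (β+1)I_B·R_E, so I_B = (2.45 − 0.7) / (2.94 + 251×1) = 0.0069 mA.
I_C = β·I_B = 250×0.0069 = 1.73 mA, and I_E = (β+1)I_B = 1.73 mA.
V_CE = V_CC − I_C·R_C − I_E·R_E = 10 − 1.73×0.56 − 1.73×1 = 7.3 V.
V_CE = 7.3 V > 0.2 V confirms active-region operation.

I_C ≈ 1.7 mA, V_CE ≈ 7.3 V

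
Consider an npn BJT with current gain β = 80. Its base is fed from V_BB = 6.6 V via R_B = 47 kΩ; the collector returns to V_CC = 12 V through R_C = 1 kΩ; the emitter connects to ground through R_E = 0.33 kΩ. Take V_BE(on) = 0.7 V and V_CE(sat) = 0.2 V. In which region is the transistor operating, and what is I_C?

Assume active. Base-emitter loop: I_B = (V_BB − V_BE)/(R_B + (β+1)R_E) = (6.6 − 0.7)/(47 + 81×0.33) = 0.08 mA.
I_C = β·I_B = 80×0.08 = 6.4 mA.
V_CE = V_CC − I_C·R_C − I_E·R_E = 12 − 6.4×1 − 6.48×0.33 = 3.46 V > V_CE(sat), so the active-region assumption holds.

active; I_C ≈ 6.4 mA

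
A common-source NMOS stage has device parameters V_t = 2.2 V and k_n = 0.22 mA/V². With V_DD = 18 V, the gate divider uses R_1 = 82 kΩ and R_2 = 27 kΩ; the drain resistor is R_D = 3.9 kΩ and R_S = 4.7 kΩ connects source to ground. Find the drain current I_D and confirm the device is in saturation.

V_G = V_DD·R_2/(R_1+R_2) = 18×27/109 = 4.46 V.
Assume saturation: I_D = (k_n/2)(V_GS − V_t)² with V_GS = V_G − I_D·R_S = 4.46 − 4.7·I_D.
Substituting gives 2.43·I_D² − 3.34·I_D + 0.561 = 0, with roots I_D = 0.196 or 1.18 mA.
The root I_D = 1.18 mA gives V_GS = -1.07 V ≤ V_t, so take I_D = 0.196 mA.
Then V_GS = 3.54 V and V_DS = V_DD − I_D(R_D+R_S) = 18 − 0.196×8.6 = 16.3 V.
Saturation requires V_DS ≥ V_GS − V_t = 1.34 V; 16.3 ≥ 1.34 ✓.

I_D ≈ 0.2 mA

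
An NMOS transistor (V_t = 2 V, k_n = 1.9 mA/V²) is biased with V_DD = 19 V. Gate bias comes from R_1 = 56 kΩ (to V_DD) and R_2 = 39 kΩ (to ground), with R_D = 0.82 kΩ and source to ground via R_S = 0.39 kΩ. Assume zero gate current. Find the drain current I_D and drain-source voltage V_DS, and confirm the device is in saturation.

I_D ≈ 7.6 mA, V_DS ≈ 9.8 V

V_G = V_DD·R_2/(R_1+R_2) = 19×39/95 = 7.8 V.
Assume saturation: I_D = (k_n/2)(V_GS − V_t)² with V_GS = V_G − I_D·R_S = 7.8 − 0.39·I_D.
Substituting gives 0.144·I_D² − 5.3·I_D + 32 = 0, with roots I_D = 7.61 or 29.1 mA.
The root I_D = 29.1 mA gives V_GS = -3.53 V ≤ V_t, so take I_D = 7.61 mA.
Then V_GS = 4.83 V and V_DS = V_DD − I_D(R_D+R_S) = 19 − 7.61×1.21 = 9.79 V.
Saturation requires V_DS ≥ V_GS − V_t = 2.83 V; 9.79 ≥ 2.83 ✓.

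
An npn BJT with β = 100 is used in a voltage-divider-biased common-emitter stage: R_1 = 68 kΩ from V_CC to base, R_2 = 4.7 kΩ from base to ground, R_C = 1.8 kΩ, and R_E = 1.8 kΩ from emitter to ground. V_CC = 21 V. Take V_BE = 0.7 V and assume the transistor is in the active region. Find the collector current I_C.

I_C ≈ 0.35 mA

Thevenize the base divider: V_Th = V_CC·R_2/(R_1+R_2) = 21×4.7/72.7 = 1.36 V, R_Th = R_1‖R_2 = 4.4 kΩ.
Base-emitter loop: V_Th = I_B·R_Th + V_BE + (β+1)I_B·R_E, so I_B = (1.36 − 0.7) / (4.4 + 101×1.8) = 0.00353 mA.
I_C = β·I_B = 100×0.00353 = 0.353 mA, and I_E = (β+1)I_B = 0.357 mA.
V_CE = V_CC − I_C·R_C − I_E·R_E = 21 − 0.353×1.8 − 0.357×1.8 = 19.7 V.
V_CE = 19.7 V > 0.2 V confirms active-region operation.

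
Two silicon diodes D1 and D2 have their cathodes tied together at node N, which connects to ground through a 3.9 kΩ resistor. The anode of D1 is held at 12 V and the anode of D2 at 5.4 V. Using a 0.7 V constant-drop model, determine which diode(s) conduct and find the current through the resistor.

Assume both conduct. Then node N would need to be at both 12−0.7 = 11.3 V and 5.4−0.7 = 4.7 V, which is impossible.
Assume only D1 conducts: V_N = 12 − 0.7 = 11.3 V, so I_R = 11.3/3.9 = 2.9 mA.
Check D2: its anode-to-cathode voltage is 5.4 − 11.3 = -5.9 V < 0.7 V, so it is off. The assumption is consistent.

Only D1 conducts; I_R ≈ 2.9 mA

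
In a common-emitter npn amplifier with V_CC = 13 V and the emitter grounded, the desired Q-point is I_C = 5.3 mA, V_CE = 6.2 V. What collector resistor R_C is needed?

R_C ≈ 1.3 kΩ

Collector loop: V_CC = I_C·R_C + V_CE.
R_C = (V_CC − V_CE)/I_C = (13 − 6.2)/5.3 = 1.28 kΩ.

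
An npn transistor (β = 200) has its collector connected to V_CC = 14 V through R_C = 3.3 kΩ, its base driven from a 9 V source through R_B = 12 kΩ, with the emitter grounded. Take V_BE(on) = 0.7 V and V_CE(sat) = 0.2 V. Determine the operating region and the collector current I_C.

Assume active: I_B = (9 − 0.7)/12 = 0.692 mA, giving I_C = β·I_B = 138 mA.
But then V_CE = 14 − 138×3.3 = -442 V < V_CE(sat) = 0.2 V — impossible in the active region.
So the transistor is saturated. With V_CE = 0.2 V, I_C = (V_CC − 0.2)/R_C = 13.8/3.3 = 4.18 mA.
Check: β·I_B = 138 mA > I_C = 4.18 mA, confirming saturation.

saturation; I_C ≈ 4.2 mA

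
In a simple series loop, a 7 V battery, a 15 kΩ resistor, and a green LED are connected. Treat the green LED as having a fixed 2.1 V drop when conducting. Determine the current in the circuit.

KVL around the loop: 7 = V_D + I·R = 2.1 + I × 15 kΩ.
So I = (7 − 2.1) / 15 kΩ = 4.9 / 15 = 0.327 mA.

I ≈ 0.33 mA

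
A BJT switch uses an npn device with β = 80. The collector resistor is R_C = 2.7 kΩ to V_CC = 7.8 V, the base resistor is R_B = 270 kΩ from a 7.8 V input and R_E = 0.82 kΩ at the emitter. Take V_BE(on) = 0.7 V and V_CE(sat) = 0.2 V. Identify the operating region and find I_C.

Assume active. Base-emitter loop: I_B = (V_BB − V_BE)/(R_B + (β+1)R_E) = (7.8 − 0.7)/(270 + 81×0.82) = 0.0211 mA.
I_C = β·I_B = 80×0.0211 = 1.69 mA.
V_CE = V_CC − I_C·R_C − I_E·R_E = 7.8 − 1.69×2.7 − 1.71×0.82 = 1.84 V > V_CE(sat), so the active-region assumption holds.

active; I_C ≈ 1.7 mA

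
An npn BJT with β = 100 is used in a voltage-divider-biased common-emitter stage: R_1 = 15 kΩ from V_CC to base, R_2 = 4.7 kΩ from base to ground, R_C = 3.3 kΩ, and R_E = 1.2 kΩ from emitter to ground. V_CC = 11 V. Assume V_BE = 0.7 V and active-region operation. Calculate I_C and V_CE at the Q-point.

Thevenize the base divider: V_Th = V_CC·R_2/(R_1+R_2) = 11×4.7/19.7 = 2.62 V, R_Th = R_1‖R_2 = 3.58 kΩ.
Base-emitter loop: V_Th = I_B·R_Th + V_BE + (β+1)I_B·R_E, so I_B = (2.62 − 0.7) / (3.58 + 101×1.2) = 0.0154 mA.
I_C = β·I_B = 100×0.0154 = 1.54 mA, and I_E = (β+1)I_B = 1.56 mA.
V_CE = V_CC − I_C·R_C − I_E·R_E = 11 − 1.54×3.3 − 1.56×1.2 = 4.04 V.
V_CE = 4.04 V > 0.2 V confirms active-region operation.

I_C ≈ 1.5 mA, V_CE ≈ 4 V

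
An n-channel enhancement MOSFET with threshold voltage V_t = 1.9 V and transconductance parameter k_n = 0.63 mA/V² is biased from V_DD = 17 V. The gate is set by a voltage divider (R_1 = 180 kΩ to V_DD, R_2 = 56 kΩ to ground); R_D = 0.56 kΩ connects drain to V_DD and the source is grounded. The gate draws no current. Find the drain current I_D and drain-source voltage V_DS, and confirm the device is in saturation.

V_G = V_DD·R_2/(R_1+R_2) = 17×56/236 = 4.03 V. With the source grounded, V_GS = V_G = 4.03 V.
Assume saturation: I_D = (k_n/2)(V_GS − V_t)² = (0.63/2)×(4.03 − 1.9)² = 0.315×2.13² = 1.43 mA.
V_DS = V_DD − I_D·R_D = 17 − 1.43×0.56 = 16.2 V.
Saturation requires V_DS ≥ V_GS − V_t = 2.13 V; 16.2 ≥ 2.13 ✓.

I_D ≈ 1.4 mA, V_DS ≈ 16 V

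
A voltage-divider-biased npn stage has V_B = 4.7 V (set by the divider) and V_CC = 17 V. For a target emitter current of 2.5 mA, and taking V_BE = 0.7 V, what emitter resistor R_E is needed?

V_E = V_B − V_BE = 4.7 − 0.7 = 4 V.
R_E = V_E / I_E = 4 / 2.5 = 1.6 kΩ.

R_E ≈ 1.6 kΩ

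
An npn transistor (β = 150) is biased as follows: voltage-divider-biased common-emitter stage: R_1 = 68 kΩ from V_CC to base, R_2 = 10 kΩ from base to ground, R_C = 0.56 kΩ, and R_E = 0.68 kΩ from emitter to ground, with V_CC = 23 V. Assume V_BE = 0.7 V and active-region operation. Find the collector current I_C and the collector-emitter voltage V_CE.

I_C ≈ 3 mA, V_CE ≈ 19 V

Thevenize the base divider: V_Th = V_CC·R_2/(R_1+R_2) = 23×10/78 = 2.95 V, R_Th = R_1‖R_2 = 8.72 kΩ.
Base-emitter loop: V_Th = I_B·R_Th + V_BE + (β+1)I_B·R_E, so I_B = (2.95 − 0.7) / (8.72 + 151×0.68) = 0.0202 mA.
I_C = β·I_B = 150×0.0202 = 3.03 mA, and I_E = (β+1)I_B = 3.05 mA.
V_CE = V_CC − I_C·R_C − I_E·R_E = 23 − 3.03×0.56 − 3.05×0.68 = 19.2 V.
V_CE = 19.2 V > 0.2 V confirms active-region operation.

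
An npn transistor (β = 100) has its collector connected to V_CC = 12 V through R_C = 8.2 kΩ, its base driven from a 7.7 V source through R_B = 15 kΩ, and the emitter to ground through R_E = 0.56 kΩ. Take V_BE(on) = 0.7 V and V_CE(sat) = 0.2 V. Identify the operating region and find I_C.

Assume active: I_B = (7.7 − 0.7)/(15 + 101×0.56) = 0.0978 mA, I_C = β·I_B = 9.78 mA.
Then V_CE = 12 − 9.78×8.2 − 9.88×0.56 = -73.7 V < 0.2 V — the active assumption fails.
Re-solve with V_CE = 0.2 V. KCL at the emitter: V_E/R_E = (V_BB−0.7−V_E)/R_B + (V_CC−0.2−V_E)/R_C, giving V_E = 0.965 V.
I_C = (V_CC − 0.2 − V_E)/R_C = (11.8 − 0.965)/8.2 = 1.32 mA.
Check: I_B = (7 − 0.965)/15 = 0.402 mA, and β·I_B = 40.2 mA > I_C, confirming saturation.

saturation; I_C ≈ 1.3 mA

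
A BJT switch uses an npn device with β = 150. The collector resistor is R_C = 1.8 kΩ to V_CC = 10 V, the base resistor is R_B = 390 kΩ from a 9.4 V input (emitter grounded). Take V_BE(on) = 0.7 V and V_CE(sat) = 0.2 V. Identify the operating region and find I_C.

active; I_C ≈ 3.3 mA

Assume active. Base-emitter loop: I_B = (V_BB − V_BE)/R_B = (9.4 − 0.7)/390 = 0.0223 mA.
I_C = β·I_B = 150×0.0223 = 3.35 mA.
V_CE = V_CC − I_C·R_C = 10 − 3.35×1.8 = 3.98 V > V_CE(sat), so the active-region assumption holds.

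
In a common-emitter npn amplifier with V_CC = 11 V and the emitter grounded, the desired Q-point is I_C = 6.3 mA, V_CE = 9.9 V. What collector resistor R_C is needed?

R_C ≈ 0.17 kΩ

Collector loop: V_CC = I_C·R_C + V_CE.
R_C = (V_CC − V_CE)/I_C = (11 − 9.9)/6.3 = 0.175 kΩ.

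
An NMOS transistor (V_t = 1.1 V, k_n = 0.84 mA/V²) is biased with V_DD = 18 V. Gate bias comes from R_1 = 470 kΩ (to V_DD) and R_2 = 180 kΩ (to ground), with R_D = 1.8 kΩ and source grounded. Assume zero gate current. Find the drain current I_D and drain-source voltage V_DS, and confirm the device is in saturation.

I_D ≈ 6.3 mA, V_DS ≈ 6.6 V

V_G = V_DD·R_2/(R_1+R_2) = 18×180/650 = 4.98 V. With the source grounded, V_GS = V_G = 4.98 V.
Assume saturation: I_D = (k_n/2)(V_GS − V_t)² = (0.84/2)×(4.98 − 1.1)² = 0.42×3.88² = 6.34 mA.
V_DS = V_DD − I_D·R_D = 18 − 6.34×1.8 = 6.59 V.
Saturation requires V_DS ≥ V_GS − V_t = 3.88 V; 6.59 ≥ 3.88 ✓.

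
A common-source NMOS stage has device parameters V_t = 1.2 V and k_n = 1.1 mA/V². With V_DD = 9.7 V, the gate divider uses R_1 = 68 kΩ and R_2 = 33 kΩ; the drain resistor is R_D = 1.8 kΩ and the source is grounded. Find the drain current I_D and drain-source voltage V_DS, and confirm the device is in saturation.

V_G = V_DD·R_2/(R_1+R_2) = 9.7×33/101 = 3.17 V. With the source grounded, V_GS = V_G = 3.17 V.
Assume saturation: I_D = (k_n/2)(V_GS − V_t)² = (1.1/2)×(3.17 − 1.2)² = 0.55×1.97² = 2.13 mA.
V_DS = V_DD − I_D·R_D = 9.7 − 2.13×1.8 = 5.86 V.
Saturation requires V_DS ≥ V_GS − V_t = 1.97 V; 5.86 ≥ 1.97 ✓.

I_D ≈ 2.1 mA, V_DS ≈ 5.9 V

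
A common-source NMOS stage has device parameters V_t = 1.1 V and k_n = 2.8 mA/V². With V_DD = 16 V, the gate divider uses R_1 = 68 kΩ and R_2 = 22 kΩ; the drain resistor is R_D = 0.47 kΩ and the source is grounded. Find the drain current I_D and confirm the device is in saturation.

V_G = V_DD·R_2/(R_1+R_2) = 16×22/90 = 3.91 V. With the source grounded, V_GS = V_G = 3.91 V.
Assume saturation: I_D = (k_n/2)(V_GS − V_t)² = (2.8/2)×(3.91 − 1.1)² = 1.4×2.81² = 11.1 mA.
V_DS = V_DD − I_D·R_D = 16 − 11.1×0.47 = 10.8 V.
Saturation requires V_DS ≥ V_GS − V_t = 2.81 V; 10.8 ≥ 2.81 ✓.

I_D ≈ 11 mA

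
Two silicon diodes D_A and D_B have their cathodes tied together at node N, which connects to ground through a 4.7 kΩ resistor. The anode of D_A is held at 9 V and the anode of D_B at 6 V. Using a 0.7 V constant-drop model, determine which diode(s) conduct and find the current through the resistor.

Assume both conduct. Then node N would need to be at both 9−0.7 = 8.3 V and 6−0.7 = 5.3 V, which is impossible.
Assume only D_A conducts: V_N = 9 − 0.7 = 8.3 V, so I_R = 8.3/4.7 = 1.77 mA.
Check D_B: its anode-to-cathode voltage is 6 − 8.3 = -2.3 V < 0.7 V, so it is off. The assumption is consistent.

Only D_A conducts; I_R ≈ 1.8 mA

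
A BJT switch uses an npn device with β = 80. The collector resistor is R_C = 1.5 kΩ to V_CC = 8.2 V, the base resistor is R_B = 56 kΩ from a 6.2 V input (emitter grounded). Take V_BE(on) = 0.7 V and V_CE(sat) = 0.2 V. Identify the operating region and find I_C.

saturation; I_C ≈ 5.3 mA

Assume active: I_B = (6.2 − 0.7)/56 = 0.0982 mA, giving I_C = β·I_B = 7.86 mA.
But then V_CE = 8.2 − 7.86×1.5 = -3.59 V < V_CE(sat) = 0.2 V — impossible in the active region.
So the transistor is saturated. With V_CE = 0.2 V, I_C = (V_CC − 0.2)/R_C = 8/1.5 = 5.33 mA.
Check: β·I_B = 7.86 mA > I_C = 5.33 mA, confirming saturation.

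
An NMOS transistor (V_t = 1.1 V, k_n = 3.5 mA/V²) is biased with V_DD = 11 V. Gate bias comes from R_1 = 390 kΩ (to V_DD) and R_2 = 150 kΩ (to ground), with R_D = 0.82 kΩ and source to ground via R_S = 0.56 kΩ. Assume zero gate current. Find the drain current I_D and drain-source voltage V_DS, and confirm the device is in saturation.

V_G = V_DD·R_2/(R_1+R_2) = 11×150/540 = 3.06 V.
Assume saturation: I_D = (k_n/2)(V_GS − V_t)² with V_GS = V_G − I_D·R_S = 3.06 − 0.56·I_D.
Substituting gives 0.549·I_D² − 4.83·I_D + 6.69 = 0, with roots I_D = 1.72 or 7.09 mA.
The root I_D = 7.09 mA gives V_GS = -0.912 V ≤ V_t, so take I_D = 1.72 mA.
Then V_GS = 2.09 V and V_DS = V_DD − I_D(R_D+R_S) = 11 − 1.72×1.38 = 8.62 V.
Saturation requires V_DS ≥ V_GS − V_t = 0.992 V; 8.62 ≥ 0.992 ✓.

I_D ≈ 1.7 mA, V_DS ≈ 8.6 V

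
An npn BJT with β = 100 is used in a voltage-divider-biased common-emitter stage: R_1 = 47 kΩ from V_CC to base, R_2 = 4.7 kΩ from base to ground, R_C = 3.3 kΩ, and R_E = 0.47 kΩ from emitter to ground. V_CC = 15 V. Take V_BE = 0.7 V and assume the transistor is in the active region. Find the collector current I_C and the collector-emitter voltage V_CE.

Thevenize the base divider: V_Th = V_CC·R_2/(R_1+R_2) = 15×4.7/51.7 = 1.36 V, R_Th = R_1‖R_2 = 4.27 kΩ.
Base-emitter loop: V_Th = I_B·R_Th + V_BE + (β+1)I_B·R_E, so I_B = (1.36 − 0.7) / (4.27 + 101×0.47) = 0.0128 mA.
I_C = β·I_B = 100×0.0128 = 1.28 mA, and I_E = (β+1)I_B = 1.3 mA.
V_CE = V_CC − I_C·R_C − I_E·R_E = 15 − 1.28×3.3 − 1.3×0.47 = 10.2 V.
V_CE = 10.2 V > 0.2 V confirms active-region operation.

I_C ≈ 1.3 mA, V_CE ≈ 10 V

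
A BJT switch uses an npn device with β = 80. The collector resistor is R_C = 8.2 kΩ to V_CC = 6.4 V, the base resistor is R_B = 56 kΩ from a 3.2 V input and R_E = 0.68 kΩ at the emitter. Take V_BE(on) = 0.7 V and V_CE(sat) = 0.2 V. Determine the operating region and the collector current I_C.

saturation; I_C ≈ 0.7 mA

Assume active: I_B = (3.2 − 0.7)/(56 + 81×0.68) = 0.0225 mA, I_C = β·I_B = 1.8 mA.
Then V_CE = 6.4 − 1.8×8.2 − 1.82×0.68 = -9.6 V < 0.2 V — the active assumption fails.
Re-solve with V_CE = 0.2 V. KCL at the emitter: V_E/R_E = (V_BB−0.7−V_E)/R_B + (V_CC−0.2−V_E)/R_C, giving V_E = 0.497 V.
I_C = (V_CC − 0.2 − V_E)/R_C = (6.2 − 0.497)/8.2 = 0.695 mA.
Check: I_B = (2.5 − 0.497)/56 = 0.0358 mA, and β·I_B = 2.86 mA > I_C, confirming saturation.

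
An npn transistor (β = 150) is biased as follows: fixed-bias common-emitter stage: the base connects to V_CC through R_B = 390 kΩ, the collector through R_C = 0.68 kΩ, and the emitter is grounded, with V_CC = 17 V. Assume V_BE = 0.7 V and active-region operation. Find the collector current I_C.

Base loop: V_CC = I_B·R_B + V_BE, so I_B = (17 − 0.7)/390 kΩ = 0.0418 mA.
In the active region I_C = β·I_B = 150 × 0.0418 = 6.27 mA.
Collector loop: V_CE = V_CC − I_C·R_C = 17 − 6.27×0.68 = 12.7 V.
Since V_CE = 12.7 V > V_CE(sat) ≈ 0.2 V, the transistor is in the active region as assumed.

I_C ≈ 6.3 mA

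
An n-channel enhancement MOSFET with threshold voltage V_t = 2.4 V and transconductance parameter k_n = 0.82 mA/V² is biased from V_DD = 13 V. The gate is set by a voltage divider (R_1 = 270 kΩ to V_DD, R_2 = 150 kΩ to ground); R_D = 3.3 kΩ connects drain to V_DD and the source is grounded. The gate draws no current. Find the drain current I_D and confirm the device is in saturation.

V_G = V_DD·R_2/(R_1+R_2) = 13×150/420 = 4.64 V. With the source grounded, V_GS = V_G = 4.64 V.
Assume saturation: I_D = (k_n/2)(V_GS − V_t)² = (0.82/2)×(4.64 − 2.4)² = 0.41×2.24² = 2.06 mA.
V_DS = V_DD − I_D·R_D = 13 − 2.06×3.3 = 6.19 V.
Saturation requires V_DS ≥ V_GS − V_t = 2.24 V; 6.19 ≥ 2.24 ✓.

I_D ≈ 2.1 mA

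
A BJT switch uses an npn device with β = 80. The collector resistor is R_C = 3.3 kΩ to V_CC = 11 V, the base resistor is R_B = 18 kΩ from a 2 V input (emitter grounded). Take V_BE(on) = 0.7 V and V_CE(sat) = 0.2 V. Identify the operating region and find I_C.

Assume active: I_B = (2 − 0.7)/18 = 0.0722 mA, giving I_C = β·I_B = 5.78 mA.
But then V_CE = 11 − 5.78×3.3 = -8.07 V < V_CE(sat) = 0.2 V — impossible in the active region.
So the transistor is saturated. With V_CE = 0.2 V, I_C = (V_CC − 0.2)/R_C = 10.8/3.3 = 3.27 mA.
Check: β·I_B = 5.78 mA > I_C = 3.27 mA, confirming saturation.

saturation; I_C ≈ 3.3 mA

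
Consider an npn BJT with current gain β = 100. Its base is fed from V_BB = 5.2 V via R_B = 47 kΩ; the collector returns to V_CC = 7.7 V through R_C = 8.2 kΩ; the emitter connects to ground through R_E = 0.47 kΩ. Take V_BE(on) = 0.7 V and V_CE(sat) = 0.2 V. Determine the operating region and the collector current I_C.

Assume active: I_B = (5.2 − 0.7)/(47 + 101×0.47) = 0.0476 mA, I_C = β·I_B = 4.76 mA.
Then V_CE = 7.7 − 4.76×8.2 − 4.81×0.47 = -33.6 V < 0.2 V — the active assumption fails.
Re-solve with V_CE = 0.2 V. KCL at the emitter: V_E/R_E = (V_BB−0.7−V_E)/R_B + (V_CC−0.2−V_E)/R_C, giving V_E = 0.445 V.
I_C = (V_CC − 0.2 − V_E)/R_C = (7.5 − 0.445)/8.2 = 0.86 mA.
Check: I_B = (4.5 − 0.445)/47 = 0.0863 mA, and β·I_B = 8.63 mA > I_C, confirming saturation.

saturation; I_C ≈ 0.86 mA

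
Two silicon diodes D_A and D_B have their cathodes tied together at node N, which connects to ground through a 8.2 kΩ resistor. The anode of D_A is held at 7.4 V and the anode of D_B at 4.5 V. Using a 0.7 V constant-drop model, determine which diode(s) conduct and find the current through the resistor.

Assume both conduct. Then node N would need to be at both 7.4−0.7 = 6.7 V and 4.5−0.7 = 3.8 V, which is impossible.
Assume only D_A conducts: V_N = 7.4 − 0.7 = 6.7 V, so I_R = 6.7/8.2 = 0.817 mA.
Check D_B: its anode-to-cathode voltage is 4.5 − 6.7 = -2.2 V < 0.7 V, so it is off. The assumption is consistent.

Only D_A conducts; I_R ≈ 0.82 mA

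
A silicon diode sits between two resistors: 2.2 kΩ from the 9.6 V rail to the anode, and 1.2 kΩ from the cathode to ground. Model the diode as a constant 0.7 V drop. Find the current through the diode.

The two resistors are in series with the diode, so KVL gives 9.6 = I·2.2 + 0.7 + I·1.2.
I = (9.6 − 0.7) / (2.2 + 1.2) kΩ = 8.9 / 3.4 = 2.62 mA.

I ≈ 2.6 mA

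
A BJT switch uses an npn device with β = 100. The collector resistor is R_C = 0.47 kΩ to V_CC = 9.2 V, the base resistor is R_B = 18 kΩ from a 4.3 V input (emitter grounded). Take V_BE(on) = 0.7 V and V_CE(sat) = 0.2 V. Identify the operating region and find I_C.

saturation; I_C ≈ 19 mA

Assume active: I_B = (4.3 − 0.7)/18 = 0.2 mA, giving I_C = β·I_B = 20 mA.
But then V_CE = 9.2 − 20×0.47 = -0.2 V < V_CE(sat) = 0.2 V — impossible in the active region.
So the transistor is saturated. With V_CE = 0.2 V, I_C = (V_CC − 0.2)/R_C = 9/0.47 = 19.1 mA.
Check: β·I_B = 20 mA > I_C = 19.1 mA, confirming saturation.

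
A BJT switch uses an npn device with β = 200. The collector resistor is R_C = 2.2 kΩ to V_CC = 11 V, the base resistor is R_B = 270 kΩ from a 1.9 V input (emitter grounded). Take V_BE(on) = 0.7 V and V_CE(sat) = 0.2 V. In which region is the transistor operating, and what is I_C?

active; I_C ≈ 0.89 mA

Assume active. Base-emitter loop: I_B = (V_BB − V_BE)/R_B = (1.9 − 0.7)/270 = 0.00444 mA.
I_C = β·I_B = 200×0.00444 = 0.889 mA.
V_CE = V_CC − I_C·R_C = 11 − 0.889×2.2 = 9.04 V > V_CE(sat), so the active-region assumption holds.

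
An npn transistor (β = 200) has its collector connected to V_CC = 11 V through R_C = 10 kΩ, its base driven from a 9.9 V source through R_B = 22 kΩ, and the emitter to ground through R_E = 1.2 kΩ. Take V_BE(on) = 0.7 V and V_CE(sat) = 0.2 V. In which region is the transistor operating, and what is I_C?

saturation; I_C ≈ 0.93 mA

Assume active: I_B = (9.9 − 0.7)/(22 + 201×1.2) = 0.035 mA, I_C = β·I_B = 6.99 mA.
Then V_CE = 11 − 6.99×10 − 7.03×1.2 = -67.3 V < 0.2 V — the active assumption fails.
Re-solve with V_CE = 0.2 V. KCL at the emitter: V_E/R_E = (V_BB−0.7−V_E)/R_B + (V_CC−0.2−V_E)/R_C, giving V_E = 1.53 V.
I_C = (V_CC − 0.2 − V_E)/R_C = (10.8 − 1.53)/10 = 0.927 mA.
Check: I_B = (9.2 − 1.53)/22 = 0.349 mA, and β·I_B = 69.7 mA > I_C, confirming saturation.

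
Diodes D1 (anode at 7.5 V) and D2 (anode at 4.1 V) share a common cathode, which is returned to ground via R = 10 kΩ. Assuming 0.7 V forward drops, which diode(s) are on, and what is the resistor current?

Assume both conduct. Then node N would need to be at both 7.5−0.7 = 6.8 V and 4.1−0.7 = 3.4 V, which is impossible.
Assume only D1 conducts: V_N = 7.5 − 0.7 = 6.8 V, so I_R = 6.8/10 = 0.68 mA.
Check D2: its anode-to-cathode voltage is 4.1 − 6.8 = -2.7 V < 0.7 V, so it is off. The assumption is consistent.

Only D1 conducts; I_R ≈ 0.68 mA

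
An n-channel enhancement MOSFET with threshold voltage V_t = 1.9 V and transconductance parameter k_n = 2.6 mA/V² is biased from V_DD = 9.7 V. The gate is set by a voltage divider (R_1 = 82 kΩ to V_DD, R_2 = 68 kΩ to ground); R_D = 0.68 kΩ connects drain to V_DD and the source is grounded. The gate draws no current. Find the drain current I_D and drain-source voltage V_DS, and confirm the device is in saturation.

I_D ≈ 8.1 mA, V_DS ≈ 4.2 V

V_G = V_DD·R_2/(R_1+R_2) = 9.7×68/150 = 4.4 V. With the source grounded, V_GS = V_G = 4.4 V.
Assume saturation: I_D = (k_n/2)(V_GS − V_t)² = (2.6/2)×(4.4 − 1.9)² = 1.3×2.5² = 8.11 mA.
V_DS = V_DD − I_D·R_D = 9.7 − 8.11×0.68 = 4.19 V.
Saturation requires V_DS ≥ V_GS − V_t = 2.5 V; 4.19 ≥ 2.5 ✓.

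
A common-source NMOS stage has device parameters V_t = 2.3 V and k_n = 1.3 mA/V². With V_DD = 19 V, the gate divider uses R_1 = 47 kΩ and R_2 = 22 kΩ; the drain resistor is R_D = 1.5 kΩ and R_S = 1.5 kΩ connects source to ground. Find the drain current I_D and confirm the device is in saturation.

I_D ≈ 1.5 mA

V_G = V_DD·R_2/(R_1+R_2) = 19×22/69 = 6.06 V.
Assume saturation: I_D = (k_n/2)(V_GS − V_t)² with V_GS = V_G − I_D·R_S = 6.06 − 1.5·I_D.
Substituting gives 1.46·I_D² − 8.33·I_D + 9.18 = 0, with roots I_D = 1.49 or 4.2 mA.
The root I_D = 4.2 mA gives V_GS = -0.242 V ≤ V_t, so take I_D = 1.49 mA.
Then V_GS = 3.82 V and V_DS = V_DD − I_D(R_D+R_S) = 19 − 1.49×3 = 14.5 V.
Saturation requires V_DS ≥ V_GS − V_t = 1.52 V; 14.5 ≥ 1.52 ✓.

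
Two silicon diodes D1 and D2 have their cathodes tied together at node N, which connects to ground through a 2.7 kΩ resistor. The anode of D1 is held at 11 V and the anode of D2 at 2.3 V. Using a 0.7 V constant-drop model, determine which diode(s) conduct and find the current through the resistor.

Only D1 conducts; I_R ≈ 3.8 mA

Assume both conduct. Then node N would need to be at both 11−0.7 = 10.3 V and 2.3−0.7 = 1.6 V, which is impossible.
Assume only D1 conducts: V_N = 11 − 0.7 = 10.3 V, so I_R = 10.3/2.7 = 3.81 mA.
Check D2: its anode-to-cathode voltage is 2.3 − 10.3 = -8 V < 0.7 V, so it is off. The assumption is consistent.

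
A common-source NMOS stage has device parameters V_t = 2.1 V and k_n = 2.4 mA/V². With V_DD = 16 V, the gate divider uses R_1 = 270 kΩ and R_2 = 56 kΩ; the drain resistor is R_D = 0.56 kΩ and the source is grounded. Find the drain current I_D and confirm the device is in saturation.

V_G = V_DD·R_2/(R_1+R_2) = 16×56/326 = 2.75 V. With the source grounded, V_GS = V_G = 2.75 V.
Assume saturation: I_D = (k_n/2)(V_GS − V_t)² = (2.4/2)×(2.75 − 2.1)² = 1.2×0.648² = 0.505 mA.
V_DS = V_DD − I_D·R_D = 16 − 0.505×0.56 = 15.7 V.
Saturation requires V_DS ≥ V_GS − V_t = 0.648 V; 15.7 ≥ 0.648 ✓.

I_D ≈ 0.5 mA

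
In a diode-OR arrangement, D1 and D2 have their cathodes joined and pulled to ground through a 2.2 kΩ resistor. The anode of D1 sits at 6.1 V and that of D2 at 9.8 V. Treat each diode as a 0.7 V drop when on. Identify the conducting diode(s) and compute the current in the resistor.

Only D2 conducts; I_R ≈ 4.1 mA

Assume both conduct. Then node N would need to be at both 6.1−0.7 = 5.4 V and 9.8−0.7 = 9.1 V, which is impossible.
Assume only D2 conducts: V_N = 9.8 − 0.7 = 9.1 V, so I_R = 9.1/2.2 = 4.14 mA.
Check D1: its anode-to-cathode voltage is 6.1 − 9.1 = -3 V < 0.7 V, so it is off. The assumption is consistent.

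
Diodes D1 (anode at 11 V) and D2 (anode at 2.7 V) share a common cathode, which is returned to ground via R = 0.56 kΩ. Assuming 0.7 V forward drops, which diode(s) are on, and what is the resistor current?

Only D1 conducts; I_R ≈ 18 mA

Assume both conduct. Then node N would need to be at both 11−0.7 = 10.3 V and 2.7−0.7 = 2 V, which is impossible.
Assume only D1 conducts: V_N = 11 − 0.7 = 10.3 V, so I_R = 10.3/0.56 = 18.4 mA.
Check D2: its anode-to-cathode voltage is 2.7 − 10.3 = -7.6 V < 0.7 V, so it is off. The assumption is consistent.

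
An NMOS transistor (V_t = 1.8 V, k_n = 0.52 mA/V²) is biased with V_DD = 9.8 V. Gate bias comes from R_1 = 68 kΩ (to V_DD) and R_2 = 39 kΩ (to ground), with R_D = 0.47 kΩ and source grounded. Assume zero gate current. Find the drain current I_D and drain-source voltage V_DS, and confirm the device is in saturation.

I_D ≈ 0.82 mA, V_DS ≈ 9.4 V

V_G = V_DD·R_2/(R_1+R_2) = 9.8×39/107 = 3.57 V. With the source grounded, V_GS = V_G = 3.57 V.
Assume saturation: I_D = (k_n/2)(V_GS − V_t)² = (0.52/2)×(3.57 − 1.8)² = 0.26×1.77² = 0.816 mA.
V_DS = V_DD − I_D·R_D = 9.8 − 0.816×0.47 = 9.42 V.
Saturation requires V_DS ≥ V_GS − V_t = 1.77 V; 9.42 ≥ 1.77 ✓.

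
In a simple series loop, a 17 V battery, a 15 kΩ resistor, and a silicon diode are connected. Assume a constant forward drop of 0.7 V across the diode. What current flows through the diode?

KVL around the loop: 17 = V_D + I·R = 0.7 + I × 15 kΩ.
So I = (17 − 0.7) / 15 kΩ = 16.3 / 15 = 1.09 mA.

I ≈ 1.1 mA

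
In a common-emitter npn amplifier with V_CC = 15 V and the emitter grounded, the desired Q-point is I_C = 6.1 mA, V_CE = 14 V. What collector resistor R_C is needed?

R_C ≈ 0.16 kΩ

Collector loop: V_CC = I_C·R_C + V_CE.
R_C = (V_CC − V_CE)/I_C = (15 − 14)/6.1 = 0.164 kΩ.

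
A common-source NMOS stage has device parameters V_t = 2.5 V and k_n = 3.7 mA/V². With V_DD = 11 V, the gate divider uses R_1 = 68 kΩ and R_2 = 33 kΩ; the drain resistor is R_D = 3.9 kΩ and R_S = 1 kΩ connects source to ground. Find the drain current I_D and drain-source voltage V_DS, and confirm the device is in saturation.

V_G = V_DD·R_2/(R_1+R_2) = 11×33/101 = 3.59 V.
Assume saturation: I_D = (k_n/2)(V_GS − V_t)² with V_GS = V_G − I_D·R_S = 3.59 − 1·I_D.
Substituting gives 1.85·I_D² − 5.05·I_D + 2.21 = 0, with roots I_D = 0.549 or 2.18 mA.
The root I_D = 2.18 mA gives V_GS = 1.41 V ≤ V_t, so take I_D = 0.549 mA.
Then V_GS = 3.04 V and V_DS = V_DD − I_D(R_D+R_S) = 11 − 0.549×4.9 = 8.31 V.
Saturation requires V_DS ≥ V_GS − V_t = 0.545 V; 8.31 ≥ 0.545 ✓.

I_D ≈ 0.55 mA, V_DS ≈ 8.3 V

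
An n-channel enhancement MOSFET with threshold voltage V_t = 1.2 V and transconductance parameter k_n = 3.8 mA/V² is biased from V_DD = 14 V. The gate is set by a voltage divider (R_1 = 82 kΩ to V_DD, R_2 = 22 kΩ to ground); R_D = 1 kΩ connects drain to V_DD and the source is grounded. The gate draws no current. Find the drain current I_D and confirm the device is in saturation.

I_D ≈ 5.9 mA

V_G = V_DD·R_2/(R_1+R_2) = 14×22/104 = 2.96 V. With the source grounded, V_GS = V_G = 2.96 V.
Assume saturation: I_D = (k_n/2)(V_GS − V_t)² = (3.8/2)×(2.96 − 1.2)² = 1.9×1.76² = 5.9 mA.
V_DS = V_DD − I_D·R_D = 14 − 5.9×1 = 8.1 V.
Saturation requires V_DS ≥ V_GS − V_t = 1.76 V; 8.1 ≥ 1.76 ✓.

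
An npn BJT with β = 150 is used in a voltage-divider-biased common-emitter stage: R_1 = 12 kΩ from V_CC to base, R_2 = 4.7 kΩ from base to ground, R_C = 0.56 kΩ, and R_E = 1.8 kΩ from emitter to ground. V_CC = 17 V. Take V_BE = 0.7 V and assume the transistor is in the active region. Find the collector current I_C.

I_C ≈ 2.2 mA

Thevenize the base divider: V_Th = V_CC·R_2/(R_1+R_2) = 17×4.7/16.7 = 4.78 V, R_Th = R_1‖R_2 = 3.38 kΩ.
Base-emitter loop: V_Th = I_B·R_Th + V_BE + (β+1)I_B·R_E, so I_B = (4.78 − 0.7) / (3.38 + 151×1.8) = 0.0148 mA.
I_C = β·I_B = 150×0.0148 = 2.23 mA, and I_E = (β+1)I_B = 2.24 mA.
V_CE = V_CC − I_C·R_C − I_E·R_E = 17 − 2.23×0.56 − 2.24×1.8 = 11.7 V.
V_CE = 11.7 V > 0.2 V confirms active-region operation.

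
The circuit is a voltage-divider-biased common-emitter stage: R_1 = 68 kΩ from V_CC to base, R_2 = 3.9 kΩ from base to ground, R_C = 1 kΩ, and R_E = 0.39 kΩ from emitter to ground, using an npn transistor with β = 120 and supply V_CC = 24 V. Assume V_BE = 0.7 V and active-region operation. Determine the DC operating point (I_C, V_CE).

I_C ≈ 1.4 mA, V_CE ≈ 22 V

Thevenize the base divider: V_Th = V_CC·R_2/(R_1+R_2) = 24×3.9/71.9 = 1.3 V, R_Th = R_1‖R_2 = 3.69 kΩ.
Base-emitter loop: V_Th = I_B·R_Th + V_BE + (β+1)I_B·R_E, so I_B = (1.3 − 0.7) / (3.69 + 121×0.39) = 0.0118 mA.
I_C = β·I_B = 120×0.0118 = 1.42 mA, and I_E = (β+1)I_B = 1.43 mA.
V_CE = V_CC − I_C·R_C − I_E·R_E = 24 − 1.42×1 − 1.43×0.39 = 22 V.
V_CE = 22 V > 0.2 V confirms active-region operation.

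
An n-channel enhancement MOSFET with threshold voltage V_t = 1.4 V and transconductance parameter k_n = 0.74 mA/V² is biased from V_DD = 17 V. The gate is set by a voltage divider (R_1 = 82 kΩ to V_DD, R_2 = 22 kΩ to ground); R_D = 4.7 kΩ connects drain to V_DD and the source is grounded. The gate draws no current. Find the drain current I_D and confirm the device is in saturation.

V_G = V_DD·R_2/(R_1+R_2) = 17×22/104 = 3.6 V. With the source grounded, V_GS = V_G = 3.6 V.
Assume saturation: I_D = (k_n/2)(V_GS − V_t)² = (0.74/2)×(3.6 − 1.4)² = 0.37×2.2² = 1.78 mA.
V_DS = V_DD − I_D·R_D = 17 − 1.78×4.7 = 8.61 V.
Saturation requires V_DS ≥ V_GS − V_t = 2.2 V; 8.61 ≥ 2.2 ✓.

I_D ≈ 1.8 mA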